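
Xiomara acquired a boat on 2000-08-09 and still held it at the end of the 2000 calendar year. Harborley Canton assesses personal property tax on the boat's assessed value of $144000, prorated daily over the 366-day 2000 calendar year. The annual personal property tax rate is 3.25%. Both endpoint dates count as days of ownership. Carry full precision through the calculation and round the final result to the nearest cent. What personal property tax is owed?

Days held (2000-08-09 to 2000-12-31): 145 out of 366
Tax = $144000 × 3.25% × 145/366 = $1854.0984

$1854.10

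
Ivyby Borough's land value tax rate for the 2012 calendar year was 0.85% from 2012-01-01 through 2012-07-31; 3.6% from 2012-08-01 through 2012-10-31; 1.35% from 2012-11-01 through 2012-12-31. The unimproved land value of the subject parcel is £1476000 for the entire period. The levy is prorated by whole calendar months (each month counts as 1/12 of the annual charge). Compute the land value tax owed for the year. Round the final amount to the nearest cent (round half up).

£23923.50

2012-01-01 to 2012-07-31: 7 months at 0.85% → £1476000 × 0.85% × 7/12 = £7318.5000
2012-08-01 to 2012-10-31: 3 months at 3.6% → £1476000 × 3.6% × 3/12 = £13284.0000
2012-11-01 to 2012-12-31: 2 months at 1.35% → £1476000 × 1.35% × 2/12 = £3321.0000
Total = £23923.5000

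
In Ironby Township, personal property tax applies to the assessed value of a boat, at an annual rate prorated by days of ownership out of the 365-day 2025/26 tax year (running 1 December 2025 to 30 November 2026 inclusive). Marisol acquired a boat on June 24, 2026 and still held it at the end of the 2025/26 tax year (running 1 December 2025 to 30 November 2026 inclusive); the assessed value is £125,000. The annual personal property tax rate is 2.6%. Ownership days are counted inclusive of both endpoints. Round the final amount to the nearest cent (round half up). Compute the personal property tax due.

Days held (June 24 – November 30, 2026): 160 out of 365
Tax = £125,000 × 2.6% × 160/365 = £1,424.6575

£1,424.66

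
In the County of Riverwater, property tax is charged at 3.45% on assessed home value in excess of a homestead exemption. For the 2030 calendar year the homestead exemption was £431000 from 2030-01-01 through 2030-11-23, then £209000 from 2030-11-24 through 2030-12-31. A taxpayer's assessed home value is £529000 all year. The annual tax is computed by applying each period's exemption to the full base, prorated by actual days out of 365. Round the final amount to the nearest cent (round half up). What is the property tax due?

£4178.38

2030-01-01 to 2030-11-23: 327 days, exemption £431000 → (£529000 − £431000) × 3.45% × 327/365 = £3029.0055
2030-11-24 to 2030-12-31: 38 days, exemption £209000 → (£529000 − £209000) × 3.45% × 38/365 = £1149.3699
Total = £4178.3753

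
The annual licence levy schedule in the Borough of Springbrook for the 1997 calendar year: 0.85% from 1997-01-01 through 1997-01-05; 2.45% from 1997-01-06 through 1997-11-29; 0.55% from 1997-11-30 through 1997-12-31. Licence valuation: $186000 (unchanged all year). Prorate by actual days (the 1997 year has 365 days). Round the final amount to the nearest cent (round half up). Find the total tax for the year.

$4206.40

1997-01-01 to 1997-01-05: 5 days at 0.85% → $186000 × 0.85% × 5/365 = $21.6575
1997-01-06 to 1997-11-29: 328 days at 2.45% → $186000 × 2.45% × 328/365 = $4095.0575
1997-11-30 to 1997-12-31: 32 days at 0.55% → $186000 × 0.55% × 32/365 = $89.6877
Total = $4206.4027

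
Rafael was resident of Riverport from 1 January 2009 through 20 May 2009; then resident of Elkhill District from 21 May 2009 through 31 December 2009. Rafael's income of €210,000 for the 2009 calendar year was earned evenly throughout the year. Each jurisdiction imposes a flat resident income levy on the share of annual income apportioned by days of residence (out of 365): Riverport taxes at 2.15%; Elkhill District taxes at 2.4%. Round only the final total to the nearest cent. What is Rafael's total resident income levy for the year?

Riverport, 1 January – 20 May 2009: 140 days → €210,000 × 2.15% × 140/365 = €1,731.7808
Elkhill District, 21 May – 31 December 2009: 225 days → €210,000 × 2.4% × 225/365 = €3,106.8493
Total = €4,838.6301

€4,838.63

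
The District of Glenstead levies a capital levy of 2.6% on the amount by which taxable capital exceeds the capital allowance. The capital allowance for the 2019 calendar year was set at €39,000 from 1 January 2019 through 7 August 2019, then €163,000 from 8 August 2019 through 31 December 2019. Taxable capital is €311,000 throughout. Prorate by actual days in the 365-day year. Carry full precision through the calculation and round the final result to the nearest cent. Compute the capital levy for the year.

1 January – 7 August 2019: 219 days, exemption €39,000 → (€311,000 − €39,000) × 2.6% × 219/365 = €4,243.2000
8 August – 31 December 2019: 146 days, exemption €163,000 → (€311,000 − €163,000) × 2.6% × 146/365 = €1,539.2000
Total = €5,782.4000

€5,782.40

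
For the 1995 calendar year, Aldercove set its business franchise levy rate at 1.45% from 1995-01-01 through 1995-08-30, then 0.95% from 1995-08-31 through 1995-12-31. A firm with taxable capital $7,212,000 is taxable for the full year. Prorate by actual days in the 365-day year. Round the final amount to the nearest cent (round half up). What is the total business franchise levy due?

$92,422.27

1995-01-01 to 1995-08-30: 242 days at 1.45% → $7,212,000 × 1.45% × 242/365 = $69,333.9945
1995-08-31 to 1995-12-31: 123 days at 0.95% → $7,212,000 × 0.95% × 123/365 = $23,088.2795
Total = $92,422.2740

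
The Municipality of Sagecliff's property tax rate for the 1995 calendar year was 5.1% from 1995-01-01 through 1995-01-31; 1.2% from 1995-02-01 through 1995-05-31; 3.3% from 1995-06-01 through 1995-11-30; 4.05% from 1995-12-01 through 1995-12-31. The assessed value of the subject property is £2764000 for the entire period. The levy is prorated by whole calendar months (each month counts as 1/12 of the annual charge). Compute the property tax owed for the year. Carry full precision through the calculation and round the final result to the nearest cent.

£77737.50

1995-01-01 to 1995-01-31: 1 month at 5.1% → £2764000 × 5.1% × 1/12 = £11747.0000
1995-02-01 to 1995-05-31: 4 months at 1.2% → £2764000 × 1.2% × 4/12 = £11056.0000
1995-06-01 to 1995-11-30: 6 months at 3.3% → £2764000 × 3.3% × 6/12 = £45606.0000
1995-12-01 to 1995-12-31: 1 month at 4.05% → £2764000 × 4.05% × 1/12 = £9328.5000
Total = £77737.5000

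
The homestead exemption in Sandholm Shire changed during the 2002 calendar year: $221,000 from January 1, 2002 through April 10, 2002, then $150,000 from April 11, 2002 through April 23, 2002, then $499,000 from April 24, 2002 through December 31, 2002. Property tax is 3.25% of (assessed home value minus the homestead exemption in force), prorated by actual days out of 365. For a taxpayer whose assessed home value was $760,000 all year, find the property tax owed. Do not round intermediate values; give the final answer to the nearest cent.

January 1 – April 10, 2002: 100 days, exemption $221,000 → ($760,000 − $221,000) × 3.25% × 100/365 = $4,799.3151
April 11 – April 23, 2002: 13 days, exemption $150,000 → ($760,000 − $150,000) × 3.25% × 13/365 = $706.0959
April 24 – December 31, 2002: 252 days, exemption $499,000 → ($760,000 − $499,000) × 3.25% × 252/365 = $5,856.4110
Total = $11,361.8219

$11,361.82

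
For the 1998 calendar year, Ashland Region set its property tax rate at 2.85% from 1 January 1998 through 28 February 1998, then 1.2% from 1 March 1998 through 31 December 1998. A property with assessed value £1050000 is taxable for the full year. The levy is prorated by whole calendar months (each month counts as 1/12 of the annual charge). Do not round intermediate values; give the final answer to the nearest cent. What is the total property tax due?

£15487.50

1 January – 28 February 1998: 2 months at 2.85% → £1050000 × 2.85% × 2/12 = £4987.5000
1 March – 31 December 1998: 10 months at 1.2% → £1050000 × 1.2% × 10/12 = £10500.0000
Total = £15487.5000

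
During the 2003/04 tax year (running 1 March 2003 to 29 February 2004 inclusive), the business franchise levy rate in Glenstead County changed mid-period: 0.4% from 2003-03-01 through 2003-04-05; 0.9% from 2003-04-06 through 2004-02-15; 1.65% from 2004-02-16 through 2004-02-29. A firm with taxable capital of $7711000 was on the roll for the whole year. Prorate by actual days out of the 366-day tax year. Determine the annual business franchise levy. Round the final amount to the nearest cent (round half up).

2003-03-01 to 2003-04-05: 36 days at 0.4% → $7711000 × 0.4% × 36/366 = $3033.8361
2003-04-06 to 2004-02-15: 316 days at 0.9% → $7711000 × 0.9% × 316/366 = $59918.2623
2004-02-16 to 2004-02-29: 14 days at 1.65% → $7711000 × 1.65% × 14/366 = $4866.7787
Total = $67818.8770

$67818.88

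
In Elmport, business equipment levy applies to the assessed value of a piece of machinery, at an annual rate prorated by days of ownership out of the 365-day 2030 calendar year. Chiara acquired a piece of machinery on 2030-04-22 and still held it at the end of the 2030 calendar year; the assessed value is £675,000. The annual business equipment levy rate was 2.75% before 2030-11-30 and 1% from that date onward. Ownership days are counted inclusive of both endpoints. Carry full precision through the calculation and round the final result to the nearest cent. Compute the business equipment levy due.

2030-04-22 to 2030-11-29: 222 days at 2.75% → £675,000 × 2.75% × 222/365 = £11,290.0685
2030-11-30 to 2030-12-31: 32 days at 1% → £675,000 × 1% × 32/365 = £591.7808
Total = £11,881.8493

£11,881.85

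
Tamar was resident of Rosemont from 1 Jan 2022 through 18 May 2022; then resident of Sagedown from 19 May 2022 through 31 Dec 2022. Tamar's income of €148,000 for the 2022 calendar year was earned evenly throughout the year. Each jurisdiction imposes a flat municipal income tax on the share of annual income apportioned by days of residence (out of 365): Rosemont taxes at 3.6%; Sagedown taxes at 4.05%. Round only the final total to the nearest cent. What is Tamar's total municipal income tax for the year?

Rosemont, 1 Jan – 18 May 2022: 138 days → €148,000 × 3.6% × 138/365 = €2,014.4219
Sagedown, 19 May – 31 Dec 2022: 227 days → €148,000 × 4.05% × 227/365 = €3,727.7753
Total = €5,742.1973

€5,742.20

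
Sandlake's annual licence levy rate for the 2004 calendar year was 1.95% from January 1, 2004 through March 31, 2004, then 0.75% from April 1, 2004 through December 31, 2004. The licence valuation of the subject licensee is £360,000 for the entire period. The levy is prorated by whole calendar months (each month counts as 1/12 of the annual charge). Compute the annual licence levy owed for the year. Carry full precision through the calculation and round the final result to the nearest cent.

January 1 – March 31, 2004: 3 months at 1.95% → £360,000 × 1.95% × 3/12 = £1,755.0000
April 1 – December 31, 2004: 9 months at 0.75% → £360,000 × 0.75% × 9/12 = £2,025.0000
Total = £3,780.0000

£3,780.00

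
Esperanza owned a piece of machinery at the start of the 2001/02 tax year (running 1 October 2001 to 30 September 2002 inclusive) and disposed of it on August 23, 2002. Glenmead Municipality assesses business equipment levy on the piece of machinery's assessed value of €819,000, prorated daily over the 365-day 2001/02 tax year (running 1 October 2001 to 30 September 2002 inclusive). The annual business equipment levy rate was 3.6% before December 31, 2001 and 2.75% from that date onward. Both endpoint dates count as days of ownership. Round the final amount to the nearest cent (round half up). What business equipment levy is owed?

October 1 – December 30, 2001: 91 days at 3.6% → €819,000 × 3.6% × 91/365 = €7,350.8055
December 31, 2001 – August 23, 2002: 236 days at 2.75% → €819,000 × 2.75% × 236/365 = €14,562.4932
Total = €21,913.2986

€21,913.30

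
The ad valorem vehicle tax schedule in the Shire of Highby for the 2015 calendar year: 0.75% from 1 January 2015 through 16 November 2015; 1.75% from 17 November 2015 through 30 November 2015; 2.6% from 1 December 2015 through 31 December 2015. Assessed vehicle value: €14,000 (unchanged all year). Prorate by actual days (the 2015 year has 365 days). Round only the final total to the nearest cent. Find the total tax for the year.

1 January – 16 November 2015: 320 days at 0.75% → €14,000 × 0.75% × 320/365 = €92.0548
17 November – 30 November 2015: 14 days at 1.75% → €14,000 × 1.75% × 14/365 = €9.3973
1 December – 31 December 2015: 31 days at 2.6% → €14,000 × 2.6% × 31/365 = €30.9151
Total = €132.3671

€132.37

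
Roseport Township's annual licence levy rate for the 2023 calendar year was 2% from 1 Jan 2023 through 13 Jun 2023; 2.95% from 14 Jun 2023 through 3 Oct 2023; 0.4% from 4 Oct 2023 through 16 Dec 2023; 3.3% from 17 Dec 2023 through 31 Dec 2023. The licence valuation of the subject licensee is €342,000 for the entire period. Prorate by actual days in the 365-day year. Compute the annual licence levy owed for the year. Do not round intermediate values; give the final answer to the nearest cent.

1 Jan – 13 Jun 2023: 164 days at 2% → €342,000 × 2% × 164/365 = €3,073.3151
14 Jun – 3 Oct 2023: 112 days at 2.95% → €342,000 × 2.95% × 112/365 = €3,095.8027
4 Oct – 16 Dec 2023: 74 days at 0.4% → €342,000 × 0.4% × 74/365 = €277.3479
17 Dec – 31 Dec 2023: 15 days at 3.3% → €342,000 × 3.3% × 15/365 = €463.8082
Total = €6,910.2740

€6,910.27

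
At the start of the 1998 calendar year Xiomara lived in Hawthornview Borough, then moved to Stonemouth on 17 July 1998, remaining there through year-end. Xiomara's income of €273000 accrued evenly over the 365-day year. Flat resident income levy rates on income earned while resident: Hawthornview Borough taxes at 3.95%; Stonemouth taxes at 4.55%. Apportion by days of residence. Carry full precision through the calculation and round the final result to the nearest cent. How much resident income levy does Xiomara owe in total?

€11537.43

Hawthornview Borough, 1 January – 16 July 1998: 197 days → €273000 × 3.95% × 197/365 = €5820.1356
Stonemouth, 17 July – 31 December 1998: 168 days → €273000 × 4.55% × 168/365 = €5717.2932
Total = €11537.4288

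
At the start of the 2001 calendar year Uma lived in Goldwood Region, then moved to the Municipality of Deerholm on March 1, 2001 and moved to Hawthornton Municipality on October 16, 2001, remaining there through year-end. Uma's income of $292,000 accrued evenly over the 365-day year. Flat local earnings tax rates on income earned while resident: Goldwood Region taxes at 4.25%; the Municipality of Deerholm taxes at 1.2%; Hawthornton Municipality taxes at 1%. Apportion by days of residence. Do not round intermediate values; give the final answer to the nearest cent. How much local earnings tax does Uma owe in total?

$4,820.40

Goldwood Region, January 1 – February 28, 2001: 59 days → $292,000 × 4.25% × 59/365 = $2,006.0000
The Municipality of Deerholm, March 1 – October 15, 2001: 229 days → $292,000 × 1.2% × 229/365 = $2,198.4000
Hawthornton Municipality, October 16 – December 31, 2001: 77 days → $292,000 × 1% × 77/365 = $616.0000
Total = $4,820.4000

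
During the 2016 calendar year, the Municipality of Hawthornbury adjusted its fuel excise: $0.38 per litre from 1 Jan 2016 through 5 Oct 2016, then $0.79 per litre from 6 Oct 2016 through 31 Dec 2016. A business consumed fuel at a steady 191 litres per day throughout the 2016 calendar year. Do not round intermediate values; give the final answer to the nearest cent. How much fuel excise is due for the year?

$33377.25

1 Jan – 5 Oct 2016: 279 days × 191 litres/day = 53,289 litres at $0.38/litre → $20249.82
6 Oct – 31 Dec 2016: 87 days × 191 litres/day = 16,617 litres at $0.79/litre → $13127.43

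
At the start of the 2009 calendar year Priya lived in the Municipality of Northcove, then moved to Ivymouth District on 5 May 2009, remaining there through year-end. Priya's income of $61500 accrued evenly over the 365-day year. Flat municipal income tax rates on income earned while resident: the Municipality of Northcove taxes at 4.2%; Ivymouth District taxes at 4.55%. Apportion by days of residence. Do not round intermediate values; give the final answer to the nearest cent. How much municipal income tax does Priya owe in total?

The Municipality of Northcove, 1 January – 4 May 2009: 124 days → $61500 × 4.2% × 124/365 = $877.5123
Ivymouth District, 5 May – 31 December 2009: 241 days → $61500 × 4.55% × 241/365 = $1847.6116
Total = $2725.1240

$2725.12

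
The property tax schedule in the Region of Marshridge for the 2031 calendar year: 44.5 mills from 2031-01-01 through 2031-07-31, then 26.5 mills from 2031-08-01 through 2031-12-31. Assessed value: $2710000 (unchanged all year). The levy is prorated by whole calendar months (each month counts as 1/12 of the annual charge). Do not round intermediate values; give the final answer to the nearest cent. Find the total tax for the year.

2031-01-01 to 2031-07-31: 7 months at 44.5 mills → $2710000 × 4.45% × 7/12 = $70347.0833
2031-08-01 to 2031-12-31: 5 months at 26.5 mills → $2710000 × 2.65% × 5/12 = $29922.9167
Total = $100270.0000

$100270.00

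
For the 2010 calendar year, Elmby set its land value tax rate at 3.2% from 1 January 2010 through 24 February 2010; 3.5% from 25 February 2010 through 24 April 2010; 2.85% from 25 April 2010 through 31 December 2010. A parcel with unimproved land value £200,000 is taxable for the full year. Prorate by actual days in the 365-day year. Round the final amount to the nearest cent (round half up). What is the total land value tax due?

£6,015.62

1 January – 24 February 2010: 55 days at 3.2% → £200,000 × 3.2% × 55/365 = £964.3836
25 February – 24 April 2010: 59 days at 3.5% → £200,000 × 3.5% × 59/365 = £1,131.5068
25 April – 31 December 2010: 251 days at 2.85% → £200,000 × 2.85% × 251/365 = £3,919.7260
Total = £6,015.6164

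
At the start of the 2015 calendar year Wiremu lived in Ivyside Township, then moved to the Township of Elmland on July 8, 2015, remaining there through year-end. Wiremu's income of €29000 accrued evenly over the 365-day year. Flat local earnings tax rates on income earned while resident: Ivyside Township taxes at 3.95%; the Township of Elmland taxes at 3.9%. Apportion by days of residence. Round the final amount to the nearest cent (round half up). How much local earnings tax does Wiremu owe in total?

Ivyside Township, January 1 – July 7, 2015: 188 days → €29000 × 3.95% × 188/365 = €590.0110
The Township of Elmland, July 8 – December 31, 2015: 177 days → €29000 × 3.9% × 177/365 = €548.4575
Total = €1138.4685

€1138.47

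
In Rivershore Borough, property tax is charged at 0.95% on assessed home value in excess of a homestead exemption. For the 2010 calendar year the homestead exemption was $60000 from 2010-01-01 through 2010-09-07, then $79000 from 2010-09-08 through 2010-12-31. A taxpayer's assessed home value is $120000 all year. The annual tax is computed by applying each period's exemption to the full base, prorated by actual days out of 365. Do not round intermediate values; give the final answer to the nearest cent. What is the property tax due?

2010-01-01 to 2010-09-07: 250 days, exemption $60000 → ($120000 − $60000) × 0.95% × 250/365 = $390.4110
2010-09-08 to 2010-12-31: 115 days, exemption $79000 → ($120000 − $79000) × 0.95% × 115/365 = $122.7192
Total = $513.1301

$513.13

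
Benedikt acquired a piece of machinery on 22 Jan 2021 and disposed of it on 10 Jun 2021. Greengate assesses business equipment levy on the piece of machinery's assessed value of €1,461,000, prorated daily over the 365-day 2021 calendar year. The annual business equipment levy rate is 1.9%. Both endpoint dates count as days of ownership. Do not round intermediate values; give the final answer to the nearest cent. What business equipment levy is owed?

€10,647.29

Days held (22 Jan – 10 Jun 2021): 140 out of 365
Tax = €1,461,000 × 1.9% × 140/365 = €10,647.2877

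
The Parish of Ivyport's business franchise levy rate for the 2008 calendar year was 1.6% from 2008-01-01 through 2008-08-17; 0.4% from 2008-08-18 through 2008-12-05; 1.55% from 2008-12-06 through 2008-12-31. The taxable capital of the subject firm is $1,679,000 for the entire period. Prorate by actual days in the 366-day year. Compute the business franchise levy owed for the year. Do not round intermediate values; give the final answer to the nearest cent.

$20,748.95

2008-01-01 to 2008-08-17: 230 days at 1.6% → $1,679,000 × 1.6% × 230/366 = $16,881.7486
2008-08-18 to 2008-12-05: 110 days at 0.4% → $1,679,000 × 0.4% × 110/366 = $2,018.4699
2008-12-06 to 2008-12-31: 26 days at 1.55% → $1,679,000 × 1.55% × 26/366 = $1,848.7350
Total = $20,748.9536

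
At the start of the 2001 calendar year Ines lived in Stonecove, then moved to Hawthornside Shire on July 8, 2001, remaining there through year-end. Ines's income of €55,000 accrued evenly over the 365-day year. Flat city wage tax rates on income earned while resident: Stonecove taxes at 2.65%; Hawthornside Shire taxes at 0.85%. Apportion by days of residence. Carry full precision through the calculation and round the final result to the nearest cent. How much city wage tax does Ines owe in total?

Stonecove, January 1 – July 7, 2001: 188 days → €55,000 × 2.65% × 188/365 = €750.7123
Hawthornside Shire, July 8 – December 31, 2001: 177 days → €55,000 × 0.85% × 177/365 = €226.7055
Total = €977.4178

€977.42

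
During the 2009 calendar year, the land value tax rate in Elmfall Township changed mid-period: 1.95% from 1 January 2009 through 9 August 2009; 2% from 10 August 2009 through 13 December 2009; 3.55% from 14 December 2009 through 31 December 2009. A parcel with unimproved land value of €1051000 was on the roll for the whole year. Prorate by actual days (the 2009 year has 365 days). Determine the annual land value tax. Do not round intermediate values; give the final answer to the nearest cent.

€21505.19

1 January – 9 August 2009: 221 days at 1.95% → €1051000 × 1.95% × 221/365 = €12408.9986
10 August – 13 December 2009: 126 days at 2% → €1051000 × 2% × 126/365 = €7256.2192
14 December – 31 December 2009: 18 days at 3.55% → €1051000 × 3.55% × 18/365 = €1839.9699
Total = €21505.1877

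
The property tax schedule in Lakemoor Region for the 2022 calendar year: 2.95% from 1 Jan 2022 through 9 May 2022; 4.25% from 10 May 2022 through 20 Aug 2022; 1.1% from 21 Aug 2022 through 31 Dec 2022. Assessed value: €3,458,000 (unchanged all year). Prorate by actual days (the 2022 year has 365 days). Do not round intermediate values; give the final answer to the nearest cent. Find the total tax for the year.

1 Jan – 9 May 2022: 129 days at 2.95% → €3,458,000 × 2.95% × 129/365 = €36,053.2027
10 May – 20 Aug 2022: 103 days at 4.25% → €3,458,000 × 4.25% × 103/365 = €41,472.3151
21 Aug – 31 Dec 2022: 133 days at 1.1% → €3,458,000 × 1.1% × 133/365 = €13,860.4219
Total = €91,385.9397

€91,385.94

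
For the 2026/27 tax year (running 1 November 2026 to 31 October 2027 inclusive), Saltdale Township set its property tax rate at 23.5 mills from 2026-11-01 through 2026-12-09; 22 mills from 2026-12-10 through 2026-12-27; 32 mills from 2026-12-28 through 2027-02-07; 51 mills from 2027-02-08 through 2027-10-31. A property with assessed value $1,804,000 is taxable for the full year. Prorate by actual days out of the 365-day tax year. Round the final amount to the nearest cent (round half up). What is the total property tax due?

$80,179.15

2026-11-01 to 2026-12-09: 39 days at 23.5 mills → $1,804,000 × 2.35% × 39/365 = $4,529.7699
2026-12-10 to 2026-12-27: 18 days at 22 mills → $1,804,000 × 2.2% × 18/365 = $1,957.2164
2026-12-28 to 2027-02-07: 42 days at 32 mills → $1,804,000 × 3.2% × 42/365 = $6,642.6740
2027-02-08 to 2027-10-31: 266 days at 51 mills → $1,804,000 × 5.1% × 266/365 = $67,049.4904
Total = $80,179.1507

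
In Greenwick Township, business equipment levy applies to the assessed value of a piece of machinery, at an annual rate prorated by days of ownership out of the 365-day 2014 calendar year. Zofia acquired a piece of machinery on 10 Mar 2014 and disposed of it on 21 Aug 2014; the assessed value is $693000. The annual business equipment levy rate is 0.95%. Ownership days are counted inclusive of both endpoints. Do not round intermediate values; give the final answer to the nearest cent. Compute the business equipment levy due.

$2976.10

Days held (10 Mar – 21 Aug 2014): 165 out of 365
Tax = $693000 × 0.95% × 165/365 = $2976.1027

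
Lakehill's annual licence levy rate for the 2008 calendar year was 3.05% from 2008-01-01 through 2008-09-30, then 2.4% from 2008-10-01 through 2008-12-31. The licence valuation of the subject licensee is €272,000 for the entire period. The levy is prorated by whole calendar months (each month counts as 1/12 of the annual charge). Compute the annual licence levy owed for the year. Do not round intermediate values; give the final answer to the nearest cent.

2008-01-01 to 2008-09-30: 9 months at 3.05% → €272,000 × 3.05% × 9/12 = €6,222.0000
2008-10-01 to 2008-12-31: 3 months at 2.4% → €272,000 × 2.4% × 3/12 = €1,632.0000
Total = €7,854.0000

€7,854.00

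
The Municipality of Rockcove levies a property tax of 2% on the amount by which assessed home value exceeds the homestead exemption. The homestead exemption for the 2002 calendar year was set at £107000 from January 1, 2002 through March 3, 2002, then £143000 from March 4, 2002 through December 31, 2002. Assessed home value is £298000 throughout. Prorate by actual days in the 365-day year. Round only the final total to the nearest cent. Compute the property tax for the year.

£3222.30

January 1 – March 3, 2002: 62 days, exemption £107000 → (£298000 − £107000) × 2% × 62/365 = £648.8767
March 4 – December 31, 2002: 303 days, exemption £143000 → (£298000 − £143000) × 2% × 303/365 = £2573.4247
Total = £3222.3014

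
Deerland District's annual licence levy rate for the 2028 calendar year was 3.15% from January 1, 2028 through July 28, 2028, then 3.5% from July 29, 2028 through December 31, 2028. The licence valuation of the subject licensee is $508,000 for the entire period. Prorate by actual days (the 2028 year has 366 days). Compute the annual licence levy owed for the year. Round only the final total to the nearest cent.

$16,759.84

January 1 – July 28, 2028: 210 days at 3.15% → $508,000 × 3.15% × 210/366 = $9,181.4754
July 29 – December 31, 2028: 156 days at 3.5% → $508,000 × 3.5% × 156/366 = $7,578.3607
Total = $16,759.8361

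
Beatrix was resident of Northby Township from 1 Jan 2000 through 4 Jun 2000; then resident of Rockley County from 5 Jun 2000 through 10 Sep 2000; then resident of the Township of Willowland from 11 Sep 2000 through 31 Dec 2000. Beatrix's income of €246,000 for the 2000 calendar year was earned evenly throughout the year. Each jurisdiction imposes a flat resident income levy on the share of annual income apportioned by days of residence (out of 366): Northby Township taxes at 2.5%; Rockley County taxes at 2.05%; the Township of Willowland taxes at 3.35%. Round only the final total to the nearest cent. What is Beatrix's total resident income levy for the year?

€6,493.46

Northby Township, 1 Jan – 4 Jun 2000: 156 days → €246,000 × 2.5% × 156/366 = €2,621.3115
Rockley County, 5 Jun – 10 Sep 2000: 98 days → €246,000 × 2.05% × 98/366 = €1,350.3115
The Township of Willowland, 11 Sep – 31 Dec 2000: 112 days → €246,000 × 3.35% × 112/366 = €2,521.8361
Total = €6,493.4590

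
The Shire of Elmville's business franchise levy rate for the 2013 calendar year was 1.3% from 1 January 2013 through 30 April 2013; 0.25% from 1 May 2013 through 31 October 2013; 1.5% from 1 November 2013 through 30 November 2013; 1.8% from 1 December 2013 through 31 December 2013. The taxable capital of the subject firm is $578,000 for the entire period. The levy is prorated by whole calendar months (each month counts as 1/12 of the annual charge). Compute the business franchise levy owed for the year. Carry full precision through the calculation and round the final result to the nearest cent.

1 January – 30 April 2013: 4 months at 1.3% → $578,000 × 1.3% × 4/12 = $2,504.6667
1 May – 31 October 2013: 6 months at 0.25% → $578,000 × 0.25% × 6/12 = $722.5000
1 November – 30 November 2013: 1 month at 1.5% → $578,000 × 1.5% × 1/12 = $722.5000
1 December – 31 December 2013: 1 month at 1.8% → $578,000 × 1.8% × 1/12 = $867.0000
Total = $4,816.6667

$4,816.67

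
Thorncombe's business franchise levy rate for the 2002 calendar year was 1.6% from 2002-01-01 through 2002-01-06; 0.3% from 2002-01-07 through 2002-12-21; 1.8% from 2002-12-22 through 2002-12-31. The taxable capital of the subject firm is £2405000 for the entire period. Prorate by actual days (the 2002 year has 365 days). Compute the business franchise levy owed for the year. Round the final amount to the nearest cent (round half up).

£8717.30

2002-01-01 to 2002-01-06: 6 days at 1.6% → £2405000 × 1.6% × 6/365 = £632.5479
2002-01-07 to 2002-12-21: 349 days at 0.3% → £2405000 × 0.3% × 349/365 = £6898.7260
2002-12-22 to 2002-12-31: 10 days at 1.8% → £2405000 × 1.8% × 10/365 = £1186.0274
Total = £8717.3014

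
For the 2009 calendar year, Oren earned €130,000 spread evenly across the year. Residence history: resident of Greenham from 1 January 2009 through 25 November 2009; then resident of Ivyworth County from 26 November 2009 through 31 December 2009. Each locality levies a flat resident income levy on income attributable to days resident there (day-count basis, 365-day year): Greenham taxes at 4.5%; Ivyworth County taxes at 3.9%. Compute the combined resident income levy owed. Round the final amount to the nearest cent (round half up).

€5,773.07

Greenham, 1 January – 25 November 2009: 329 days → €130,000 × 4.5% × 329/365 = €5,273.0137
Ivyworth County, 26 November – 31 December 2009: 36 days → €130,000 × 3.9% × 36/365 = €500.0548
Total = €5,773.0685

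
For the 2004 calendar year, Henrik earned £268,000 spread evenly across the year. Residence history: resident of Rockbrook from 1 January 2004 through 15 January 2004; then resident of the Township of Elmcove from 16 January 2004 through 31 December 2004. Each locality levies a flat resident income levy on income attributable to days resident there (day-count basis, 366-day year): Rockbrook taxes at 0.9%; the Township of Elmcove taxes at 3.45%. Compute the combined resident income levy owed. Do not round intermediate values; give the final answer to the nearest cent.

£8,965.92

Rockbrook, 1 January – 15 January 2004: 15 days → £268,000 × 0.9% × 15/366 = £98.8525
The Township of Elmcove, 16 January – 31 December 2004: 351 days → £268,000 × 3.45% × 351/366 = £8,867.0656
Total = £8,965.9180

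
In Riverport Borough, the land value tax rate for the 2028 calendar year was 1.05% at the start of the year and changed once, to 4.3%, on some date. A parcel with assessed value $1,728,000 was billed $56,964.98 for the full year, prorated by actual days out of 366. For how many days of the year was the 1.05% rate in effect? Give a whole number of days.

113 days

Let d = days at the first rate; then 366 − d days at the second rate.
$1,728,000 × [1.05%·d + 4.3%·(366−d)] / 366 = $56,964.98
Solving gives d = 113, so the new rate took effect on April 23, 2028.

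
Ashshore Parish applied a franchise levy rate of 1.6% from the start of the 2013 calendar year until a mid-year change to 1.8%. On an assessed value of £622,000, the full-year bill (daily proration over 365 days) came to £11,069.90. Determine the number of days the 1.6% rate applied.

37 days

Let d = days at the first rate; then 365 − d days at the second rate.
£622,000 × [1.6%·d + 1.8%·(365−d)] / 365 = £11,069.90
Solving gives d = 37, so the new rate took effect on 7 Feb 2013.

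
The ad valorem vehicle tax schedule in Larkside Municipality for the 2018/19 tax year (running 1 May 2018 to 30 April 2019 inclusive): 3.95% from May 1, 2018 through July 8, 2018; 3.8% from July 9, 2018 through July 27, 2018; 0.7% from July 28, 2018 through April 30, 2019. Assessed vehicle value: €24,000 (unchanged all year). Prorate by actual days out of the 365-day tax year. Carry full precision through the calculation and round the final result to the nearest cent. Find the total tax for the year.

€354.18

May 1 – July 8, 2018: 69 days at 3.95% → €24,000 × 3.95% × 69/365 = €179.2110
July 9 – July 27, 2018: 19 days at 3.8% → €24,000 × 3.8% × 19/365 = €47.4740
July 28, 2018 – April 30, 2019: 277 days at 0.7% → €24,000 × 0.7% × 277/365 = €127.4959
Total = €354.1808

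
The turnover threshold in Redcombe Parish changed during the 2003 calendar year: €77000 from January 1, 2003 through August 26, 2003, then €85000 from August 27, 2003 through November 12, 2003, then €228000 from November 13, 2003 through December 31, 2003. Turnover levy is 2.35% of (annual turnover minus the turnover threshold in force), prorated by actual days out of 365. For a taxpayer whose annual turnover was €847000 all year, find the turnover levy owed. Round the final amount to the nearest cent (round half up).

January 1 – August 26, 2003: 238 days, exemption €77000 → (€847000 − €77000) × 2.35% × 238/365 = €11798.9315
August 27 – November 12, 2003: 78 days, exemption €85000 → (€847000 − €85000) × 2.35% × 78/365 = €3826.7014
November 13 – December 31, 2003: 49 days, exemption €228000 → (€847000 − €228000) × 2.35% × 49/365 = €1952.8178
Total = €17578.4507

€17578.45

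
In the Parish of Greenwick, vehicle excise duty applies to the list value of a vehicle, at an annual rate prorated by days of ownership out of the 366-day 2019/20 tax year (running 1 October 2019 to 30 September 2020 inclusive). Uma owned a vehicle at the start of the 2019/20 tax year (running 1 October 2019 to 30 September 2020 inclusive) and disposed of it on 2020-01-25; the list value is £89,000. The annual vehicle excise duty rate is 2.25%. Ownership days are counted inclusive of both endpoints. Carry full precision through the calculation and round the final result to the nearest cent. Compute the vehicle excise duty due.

£640.14

Days held (2019-10-01 to 2020-01-25): 117 out of 366
Tax = £89,000 × 2.25% × 117/366 = £640.1434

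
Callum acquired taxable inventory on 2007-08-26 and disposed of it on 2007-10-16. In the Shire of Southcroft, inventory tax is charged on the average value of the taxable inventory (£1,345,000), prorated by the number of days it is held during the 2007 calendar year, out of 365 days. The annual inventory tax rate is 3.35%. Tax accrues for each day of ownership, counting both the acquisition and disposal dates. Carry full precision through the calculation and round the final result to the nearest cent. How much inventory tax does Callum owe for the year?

Days held (2007-08-26 to 2007-10-16): 52 out of 365
Tax = £1,345,000 × 3.35% × 52/365 = £6,419.1507

£6,419.15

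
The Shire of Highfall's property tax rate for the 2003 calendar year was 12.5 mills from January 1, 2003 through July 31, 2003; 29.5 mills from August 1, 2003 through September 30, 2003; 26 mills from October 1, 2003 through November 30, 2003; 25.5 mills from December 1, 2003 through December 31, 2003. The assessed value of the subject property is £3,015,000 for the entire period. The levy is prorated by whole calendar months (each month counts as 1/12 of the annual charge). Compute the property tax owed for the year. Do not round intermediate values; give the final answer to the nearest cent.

January 1 – July 31, 2003: 7 months at 12.5 mills → £3,015,000 × 1.25% × 7/12 = £21,984.3750
August 1 – September 30, 2003: 2 months at 29.5 mills → £3,015,000 × 2.95% × 2/12 = £14,823.7500
October 1 – November 30, 2003: 2 months at 26 mills → £3,015,000 × 2.6% × 2/12 = £13,065.0000
December 1 – December 31, 2003: 1 month at 25.5 mills → £3,015,000 × 2.55% × 1/12 = £6,406.8750
Total = £56,280.0000

£56,280.00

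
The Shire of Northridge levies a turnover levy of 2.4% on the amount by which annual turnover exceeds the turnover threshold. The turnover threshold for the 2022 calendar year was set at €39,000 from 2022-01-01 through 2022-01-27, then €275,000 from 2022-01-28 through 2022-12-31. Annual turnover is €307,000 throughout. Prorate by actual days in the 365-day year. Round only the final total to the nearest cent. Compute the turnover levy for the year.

2022-01-01 to 2022-01-27: 27 days, exemption €39,000 → (€307,000 − €39,000) × 2.4% × 27/365 = €475.7918
2022-01-28 to 2022-12-31: 338 days, exemption €275,000 → (€307,000 − €275,000) × 2.4% × 338/365 = €711.1890
Total = €1,186.9808

€1,186.98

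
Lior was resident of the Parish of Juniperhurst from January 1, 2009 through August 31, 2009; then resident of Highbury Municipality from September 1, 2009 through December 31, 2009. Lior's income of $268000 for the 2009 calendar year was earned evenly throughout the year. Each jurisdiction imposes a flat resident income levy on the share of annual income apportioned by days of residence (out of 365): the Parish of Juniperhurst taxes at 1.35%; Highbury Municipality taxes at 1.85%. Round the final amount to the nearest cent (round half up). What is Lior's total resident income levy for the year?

$4065.89

The Parish of Juniperhurst, January 1 – August 31, 2009: 243 days → $268000 × 1.35% × 243/365 = $2408.6959
Highbury Municipality, September 1 – December 31, 2009: 122 days → $268000 × 1.85% × 122/365 = $1657.1945
Total = $4065.8904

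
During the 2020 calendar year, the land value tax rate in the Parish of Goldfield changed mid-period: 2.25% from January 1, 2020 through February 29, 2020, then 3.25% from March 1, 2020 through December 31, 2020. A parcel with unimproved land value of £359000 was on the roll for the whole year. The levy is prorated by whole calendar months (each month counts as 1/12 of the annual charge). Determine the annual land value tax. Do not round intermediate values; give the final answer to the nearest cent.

£11069.17

January 1 – February 29, 2020: 2 months at 2.25% → £359000 × 2.25% × 2/12 = £1346.2500
March 1 – December 31, 2020: 10 months at 3.25% → £359000 × 3.25% × 10/12 = £9722.9167
Total = £11069.1667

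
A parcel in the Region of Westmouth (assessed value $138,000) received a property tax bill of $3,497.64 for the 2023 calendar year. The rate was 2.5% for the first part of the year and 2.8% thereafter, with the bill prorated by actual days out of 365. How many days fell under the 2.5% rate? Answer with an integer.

323 days

Let d = days at the first rate; then 365 − d days at the second rate.
$138,000 × [2.5%·d + 2.8%·(365−d)] / 365 = $3,497.64
Solving gives d = 323, so the new rate took effect on November 20, 2023.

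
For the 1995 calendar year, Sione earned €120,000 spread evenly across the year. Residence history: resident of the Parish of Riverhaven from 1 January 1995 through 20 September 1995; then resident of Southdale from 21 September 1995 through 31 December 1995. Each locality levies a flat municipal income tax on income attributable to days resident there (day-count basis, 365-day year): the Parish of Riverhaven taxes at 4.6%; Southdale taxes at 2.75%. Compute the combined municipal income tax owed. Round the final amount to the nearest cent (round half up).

€4,899.62

The Parish of Riverhaven, 1 January – 20 September 1995: 263 days → €120,000 × 4.6% × 263/365 = €3,977.4247
Southdale, 21 September – 31 December 1995: 102 days → €120,000 × 2.75% × 102/365 = €922.1918
Total = €4,899.6164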